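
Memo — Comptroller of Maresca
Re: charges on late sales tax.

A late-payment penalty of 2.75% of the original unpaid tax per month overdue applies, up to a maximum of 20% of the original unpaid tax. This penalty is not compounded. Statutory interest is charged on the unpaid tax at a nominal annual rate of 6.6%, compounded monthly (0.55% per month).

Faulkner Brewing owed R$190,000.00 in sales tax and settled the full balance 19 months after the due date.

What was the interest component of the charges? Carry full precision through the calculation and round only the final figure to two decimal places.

Interest: R$190,000.00 × ((1 + 0.0055)^19 − 1) = R$190,000.00 × 0.1098376… = R$20,869.1390…

R$20,869.14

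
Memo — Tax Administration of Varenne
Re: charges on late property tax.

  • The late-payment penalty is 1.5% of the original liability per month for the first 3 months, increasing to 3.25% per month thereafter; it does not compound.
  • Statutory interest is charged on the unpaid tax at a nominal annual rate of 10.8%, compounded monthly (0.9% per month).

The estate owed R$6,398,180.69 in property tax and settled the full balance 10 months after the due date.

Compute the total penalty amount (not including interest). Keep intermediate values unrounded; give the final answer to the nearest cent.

R$1,743,504.24

Penalty, months 1–3: 3 × 1.5% × R$6,398,180.69 = R$287,918.13…
Penalty, months 4–10: 7 × 3.25% × R$6,398,180.69 = R$1,455,586.11…
Total penalty = R$287,918.13… + R$1,455,586.11… = R$1,743,504.24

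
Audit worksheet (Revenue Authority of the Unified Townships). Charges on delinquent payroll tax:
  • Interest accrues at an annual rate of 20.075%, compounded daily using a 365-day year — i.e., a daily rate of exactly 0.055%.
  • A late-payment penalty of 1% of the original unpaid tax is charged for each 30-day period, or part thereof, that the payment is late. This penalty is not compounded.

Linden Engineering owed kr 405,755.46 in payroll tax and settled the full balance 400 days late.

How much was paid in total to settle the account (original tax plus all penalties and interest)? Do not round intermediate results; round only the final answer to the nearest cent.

Penalty periods: ⌈400/30⌉ = 14; penalty = 14 × 1% × kr 405,755.46 = kr 56,805.76…
Interest: kr 405,755.46 × ((1 + 0.00055)^400 − 1) = kr 405,755.46 × 0.24600137… = kr 99,816.4002…
Total = kr 405,755.46 + kr 56,805.7644 + kr 99,816.4002… = kr 562,377.62

kr 562,377.62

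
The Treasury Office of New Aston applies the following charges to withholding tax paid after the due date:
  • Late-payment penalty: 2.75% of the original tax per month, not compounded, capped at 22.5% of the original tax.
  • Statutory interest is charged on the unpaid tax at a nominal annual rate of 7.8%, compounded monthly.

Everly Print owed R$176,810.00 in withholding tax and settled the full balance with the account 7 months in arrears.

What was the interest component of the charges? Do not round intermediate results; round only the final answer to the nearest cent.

Interest (7.8%/yr ÷ 12 = 0.65%/month): R$176,810.00 × ((1 + 0.0065)^7 − 1) = R$8,203.4402…

R$8,203.44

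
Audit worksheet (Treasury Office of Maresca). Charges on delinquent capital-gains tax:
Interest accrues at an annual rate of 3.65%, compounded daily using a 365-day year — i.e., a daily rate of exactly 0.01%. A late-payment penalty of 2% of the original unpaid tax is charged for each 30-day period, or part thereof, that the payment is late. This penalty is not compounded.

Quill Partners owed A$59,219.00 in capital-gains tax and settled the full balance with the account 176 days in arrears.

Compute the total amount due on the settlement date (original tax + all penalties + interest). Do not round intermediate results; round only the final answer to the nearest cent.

Penalty periods: ⌈176/30⌉ = 6; penalty = 6 × 2% × A$59,219.00 = A$7,106.28
Interest: A$59,219.00 × ((1 + 0.0001)^176 − 1) = A$59,219.00 × 0.01775490… = A$1,051.4272…
Total = A$59,219.00 + A$7,106.2800 + A$1,051.4272… = A$67,376.71

A$67,376.71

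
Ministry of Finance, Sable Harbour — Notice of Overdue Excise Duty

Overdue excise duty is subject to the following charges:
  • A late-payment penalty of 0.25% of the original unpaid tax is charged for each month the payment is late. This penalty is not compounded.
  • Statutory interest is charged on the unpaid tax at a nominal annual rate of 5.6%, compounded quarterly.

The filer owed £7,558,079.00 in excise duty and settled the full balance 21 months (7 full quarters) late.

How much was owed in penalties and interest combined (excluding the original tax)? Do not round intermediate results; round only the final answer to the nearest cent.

£1,169,336.07

Late-payment penalty = 0.25% × £7,558,079.00 × 21 mo = £396,799.15…
Interest (5.6%/yr ÷ 4 = 1.4%/quarter): £7,558,079.00 × ((1 + 0.014)^7 − 1) = £772,536.9211…
Penalties + interest = £396,799.1475 + £772,536.9211… = £1,169,336.07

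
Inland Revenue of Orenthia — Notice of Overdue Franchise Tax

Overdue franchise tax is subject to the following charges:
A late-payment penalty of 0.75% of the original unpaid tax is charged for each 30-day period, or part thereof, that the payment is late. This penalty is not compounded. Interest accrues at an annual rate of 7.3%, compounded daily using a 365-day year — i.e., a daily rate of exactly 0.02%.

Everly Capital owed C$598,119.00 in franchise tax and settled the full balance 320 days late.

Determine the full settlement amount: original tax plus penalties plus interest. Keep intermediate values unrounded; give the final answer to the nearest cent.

Penalty periods: ⌈320/30⌉ = 11; penalty = 11 × 0.75% × C$598,119.00 = C$49,344.82…
Interest: C$598,119.00 × ((1 + 0.0002)^320 − 1) = C$598,119.00 × 0.06608558… = C$39,527.0391…
Total = C$598,119.00 + C$49,344.8175 + C$39,527.0391… = C$686,990.86

C$686,990.86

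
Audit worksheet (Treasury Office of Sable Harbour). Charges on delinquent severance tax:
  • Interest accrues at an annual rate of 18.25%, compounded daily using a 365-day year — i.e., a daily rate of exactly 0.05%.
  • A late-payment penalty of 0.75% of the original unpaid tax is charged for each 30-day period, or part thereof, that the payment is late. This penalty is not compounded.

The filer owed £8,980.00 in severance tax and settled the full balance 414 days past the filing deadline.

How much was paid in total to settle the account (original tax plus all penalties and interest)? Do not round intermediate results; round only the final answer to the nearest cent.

£11,987.57

Penalty periods: ⌈414/30⌉ = 14; penalty = 14 × 0.75% × £8,980.00 = £942.90
Interest: £8,980.00 × ((1 + 0.0005)^414 − 1) = £8,980.00 × 0.22991894… = £2,064.6721…
Total = £8,980.00 + £942.9000 + £2,064.6721… = £11,987.57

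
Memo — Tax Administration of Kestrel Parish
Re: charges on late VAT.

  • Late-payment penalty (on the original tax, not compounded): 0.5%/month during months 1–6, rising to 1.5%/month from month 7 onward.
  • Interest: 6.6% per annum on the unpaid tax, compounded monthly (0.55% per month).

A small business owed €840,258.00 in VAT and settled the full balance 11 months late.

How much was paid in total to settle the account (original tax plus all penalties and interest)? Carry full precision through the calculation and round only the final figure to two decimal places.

€980,742.00

Penalty, months 1–6: 6 × 0.5% × €840,258.00 = €25,207.74
Penalty, months 7–11: 5 × 1.5% × €840,258.00 = €63,019.35
Interest: €840,258.00 × ((1 + 0.0055)^11 − 1) = €840,258.00 × 0.0621915… = €52,256.9106…
Total = €840,258.00 + €88,227.0900 + €52,256.9106… = €980,742.00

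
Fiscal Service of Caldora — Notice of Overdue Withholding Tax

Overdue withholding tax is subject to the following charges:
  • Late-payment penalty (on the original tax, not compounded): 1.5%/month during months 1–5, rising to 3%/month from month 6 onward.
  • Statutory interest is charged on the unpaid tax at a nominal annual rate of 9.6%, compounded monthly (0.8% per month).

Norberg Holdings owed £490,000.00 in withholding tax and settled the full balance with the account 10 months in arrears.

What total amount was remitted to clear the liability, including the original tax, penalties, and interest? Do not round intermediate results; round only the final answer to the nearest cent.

Penalty, months 1–5: 5 × 1.5% × £490,000.00 = £36,750.00
Penalty, months 6–10: 5 × 3% × £490,000.00 = £73,500.00
Interest: £490,000.00 × ((1 + 0.008)^10 − 1) = £490,000.00 × 0.0829423… = £40,641.7312…
Total = £490,000.00 + £110,250.0000 + £40,641.7312… = £640,891.73

£640,891.73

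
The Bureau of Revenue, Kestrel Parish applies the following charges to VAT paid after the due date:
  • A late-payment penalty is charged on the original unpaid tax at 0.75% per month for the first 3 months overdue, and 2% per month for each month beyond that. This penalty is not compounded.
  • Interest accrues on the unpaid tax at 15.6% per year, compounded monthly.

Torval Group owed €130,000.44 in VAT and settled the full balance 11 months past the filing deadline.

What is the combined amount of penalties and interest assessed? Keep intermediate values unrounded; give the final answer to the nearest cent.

€43,571.87

Penalty, months 1–3: 3 × 0.75% × €130,000.44 = €2,925.01…
Penalty, months 4–11: 8 × 2% × €130,000.44 = €20,800.07…
Interest (15.6%/yr ÷ 12 = 1.3%/month): €130,000.44 × ((1 + 0.013)^11 − 1) = €19,846.7907…
Penalties + interest = €23,725.0803 + €19,846.7907… = €43,571.87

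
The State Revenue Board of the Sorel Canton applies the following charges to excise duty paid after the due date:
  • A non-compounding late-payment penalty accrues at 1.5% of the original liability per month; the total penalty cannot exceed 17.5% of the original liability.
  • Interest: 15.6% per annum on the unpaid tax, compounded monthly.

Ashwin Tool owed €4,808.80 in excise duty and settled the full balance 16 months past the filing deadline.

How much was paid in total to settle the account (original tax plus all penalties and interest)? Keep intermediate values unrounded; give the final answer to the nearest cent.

€6,754.27

Penalty (uncapped): 16 × 1.5% × €4,808.80 = €1,154.11…; cap = 17.5% × €4,808.80 = €841.54 → penalty = €841.54
Interest (15.6%/yr ÷ 12 = 1.3%/month): €4,808.80 × ((1 + 0.013)^16 − 1) = €1,103.9272…
Total = €4,808.80 + €841.5400 + €1,103.9272… = €6,754.27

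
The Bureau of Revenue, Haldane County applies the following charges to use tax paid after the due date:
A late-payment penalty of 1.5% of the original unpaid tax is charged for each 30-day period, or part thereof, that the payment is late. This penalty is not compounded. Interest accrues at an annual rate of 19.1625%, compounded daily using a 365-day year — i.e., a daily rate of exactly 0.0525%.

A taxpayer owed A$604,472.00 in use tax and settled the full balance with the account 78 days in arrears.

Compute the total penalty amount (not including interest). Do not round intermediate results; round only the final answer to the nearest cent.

A$27,201.24

Penalty periods: ⌈78/30⌉ = 3; penalty = 3 × 1.5% × A$604,472.00 = A$27,201.24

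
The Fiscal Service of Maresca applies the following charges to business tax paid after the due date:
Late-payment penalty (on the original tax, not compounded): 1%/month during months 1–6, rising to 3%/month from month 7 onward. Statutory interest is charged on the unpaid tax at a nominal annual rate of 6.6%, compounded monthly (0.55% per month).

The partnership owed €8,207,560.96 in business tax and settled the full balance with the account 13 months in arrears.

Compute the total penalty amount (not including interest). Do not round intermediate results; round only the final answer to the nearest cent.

Penalty, months 1–6: 6 × 1% × €8,207,560.96 = €492,453.66…
Penalty, months 7–13: 7 × 3% × €8,207,560.96 = €1,723,587.80…
Total penalty = €492,453.66… + €1,723,587.80… = €2,216,041.46

€2,216,041.46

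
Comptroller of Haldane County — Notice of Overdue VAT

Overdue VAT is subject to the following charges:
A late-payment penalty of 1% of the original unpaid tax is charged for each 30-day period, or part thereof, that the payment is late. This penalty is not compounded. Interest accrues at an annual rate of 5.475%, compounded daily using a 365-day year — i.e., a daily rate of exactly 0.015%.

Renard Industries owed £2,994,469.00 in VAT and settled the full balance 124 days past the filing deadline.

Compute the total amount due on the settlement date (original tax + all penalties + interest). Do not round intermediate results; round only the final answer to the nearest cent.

£3,200,406.53

Penalty periods: ⌈124/30⌉ = 5; penalty = 5 × 1% × £2,994,469.00 = £149,723.45
Interest: £2,994,469.00 × ((1 + 0.00015)^124 − 1) = £2,994,469.00 × 0.01877264… = £56,214.0779…
Total = £2,994,469.00 + £149,723.4500 + £56,214.0779… = £3,200,406.53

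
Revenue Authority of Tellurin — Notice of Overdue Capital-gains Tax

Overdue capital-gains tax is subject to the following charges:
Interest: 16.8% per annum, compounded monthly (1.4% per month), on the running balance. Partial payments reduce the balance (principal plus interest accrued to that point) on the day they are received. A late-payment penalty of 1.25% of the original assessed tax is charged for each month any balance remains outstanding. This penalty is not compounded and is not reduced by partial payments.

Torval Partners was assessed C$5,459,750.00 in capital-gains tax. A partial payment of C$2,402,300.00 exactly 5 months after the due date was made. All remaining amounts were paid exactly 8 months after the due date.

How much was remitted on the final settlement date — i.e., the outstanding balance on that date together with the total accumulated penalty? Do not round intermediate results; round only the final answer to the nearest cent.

C$4,143,418.18

Balance at month 5: C$5,459,750.0000 × (1 + 0.014)^5 = C$5,852,784.4772…
After C$2,402,300.00 payment: C$5,852,784.4772… − C$2,402,300.00 = C$3,450,484.4772…
Balance at month 8: C$3,450,484.4772… × (1 + 0.014)^3 = C$3,597,443.1782…
Penalty: 8 × 1.25% × C$5,459,750.00 = C$545,975.00
Final settlement = outstanding balance + penalty = C$3,597,443.1782… + C$545,975.00 = C$4,143,418.18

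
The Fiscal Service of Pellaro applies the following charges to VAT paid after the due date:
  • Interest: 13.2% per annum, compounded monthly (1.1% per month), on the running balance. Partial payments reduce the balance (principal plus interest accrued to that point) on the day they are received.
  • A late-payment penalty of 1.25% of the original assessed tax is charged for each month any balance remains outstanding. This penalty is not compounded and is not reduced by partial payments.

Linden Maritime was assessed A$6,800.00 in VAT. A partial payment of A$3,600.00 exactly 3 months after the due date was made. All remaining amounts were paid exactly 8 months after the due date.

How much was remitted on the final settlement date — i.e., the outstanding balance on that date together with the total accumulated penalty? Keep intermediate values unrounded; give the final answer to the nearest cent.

Balance at month 3: A$6,800.0000 × (1 + 0.011)^3 = A$7,026.8775…
After A$3,600.00 payment: A$7,026.8775… − A$3,600.00 = A$3,426.8775…
Balance at month 8: A$3,426.8775… × (1 + 0.011)^5 = A$3,619.5481…
Penalty: 8 × 1.25% × A$6,800.00 = A$680.00
Final settlement = outstanding balance + penalty = A$3,619.5481… + A$680.00 = A$4,299.55

A$4,299.55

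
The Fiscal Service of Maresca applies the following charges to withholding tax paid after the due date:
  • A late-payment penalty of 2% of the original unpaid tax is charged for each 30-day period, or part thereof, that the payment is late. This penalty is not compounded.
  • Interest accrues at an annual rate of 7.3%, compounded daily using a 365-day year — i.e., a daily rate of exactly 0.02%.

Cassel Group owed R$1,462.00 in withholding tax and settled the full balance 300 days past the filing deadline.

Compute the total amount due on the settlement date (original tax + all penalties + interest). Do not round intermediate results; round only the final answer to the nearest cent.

R$1,844.80

Penalty periods: ⌈300/30⌉ = 10; penalty = 10 × 2% × R$1,462.00 = R$292.40
Interest: R$1,462.00 × ((1 + 0.0002)^300 − 1) = R$1,462.00 × 0.06183018… = R$90.3957…
Total = R$1,462.00 + R$292.4000 + R$90.3957… = R$1,844.80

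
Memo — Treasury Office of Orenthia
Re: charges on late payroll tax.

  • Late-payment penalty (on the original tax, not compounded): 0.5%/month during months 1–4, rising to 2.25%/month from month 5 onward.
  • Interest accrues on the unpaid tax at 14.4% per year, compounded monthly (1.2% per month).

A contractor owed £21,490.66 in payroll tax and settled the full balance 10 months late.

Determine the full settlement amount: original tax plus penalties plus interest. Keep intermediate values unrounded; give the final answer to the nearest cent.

£27,544.40

Penalty, months 1–4: 4 × 0.5% × £21,490.66 = £429.81…
Penalty, months 5–10: 6 × 2.25% × £21,490.66 = £2,901.24…
Interest: £21,490.66 × ((1 + 0.012)^10 − 1) = £21,490.66 × 0.1266918… = £2,722.6899…
Total = £21,490.66 + £3,331.0523 + £2,722.6899… = £27,544.40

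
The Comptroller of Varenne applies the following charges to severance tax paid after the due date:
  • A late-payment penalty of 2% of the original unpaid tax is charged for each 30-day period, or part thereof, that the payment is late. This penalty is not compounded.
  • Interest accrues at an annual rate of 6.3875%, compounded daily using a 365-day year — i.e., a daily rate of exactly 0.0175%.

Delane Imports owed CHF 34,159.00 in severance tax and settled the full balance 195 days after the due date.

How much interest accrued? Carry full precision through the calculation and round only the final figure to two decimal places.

Interest: CHF 34,159.00 × ((1 + 0.000175)^195 − 1) = CHF 34,159.00 × 0.03471085… = CHF 1,185.6879…

CHF 1,185.69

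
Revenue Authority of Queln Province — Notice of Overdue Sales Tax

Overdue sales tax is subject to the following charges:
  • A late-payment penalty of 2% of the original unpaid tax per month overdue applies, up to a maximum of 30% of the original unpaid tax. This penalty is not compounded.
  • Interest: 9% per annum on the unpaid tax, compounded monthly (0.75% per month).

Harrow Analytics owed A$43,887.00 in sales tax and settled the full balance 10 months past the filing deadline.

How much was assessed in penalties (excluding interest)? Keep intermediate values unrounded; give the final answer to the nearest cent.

A$8,777.40

Penalty: 10 × 2% × A$43,887.00 = A$8,777.40 (below the 30% cap of A$13,166.10)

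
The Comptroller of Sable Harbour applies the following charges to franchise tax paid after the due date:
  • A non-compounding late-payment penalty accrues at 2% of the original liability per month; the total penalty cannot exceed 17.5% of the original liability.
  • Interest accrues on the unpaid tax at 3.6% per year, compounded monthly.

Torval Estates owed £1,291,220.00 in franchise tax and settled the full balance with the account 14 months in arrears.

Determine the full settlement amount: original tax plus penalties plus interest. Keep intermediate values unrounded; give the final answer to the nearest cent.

£1,572,485.04

Penalty (uncapped): 14 × 2% × £1,291,220.00 = £361,541.60; cap = 17.5% × £1,291,220.00 = £225,963.50 → penalty = £225,963.50
Interest (3.6%/yr ÷ 12 = 0.3%/month): £1,291,220.00 × ((1 + 0.003)^14 − 1) = £55,301.5446…
Total = £1,291,220.00 + £225,963.5000 + £55,301.5446… = £1,572,485.04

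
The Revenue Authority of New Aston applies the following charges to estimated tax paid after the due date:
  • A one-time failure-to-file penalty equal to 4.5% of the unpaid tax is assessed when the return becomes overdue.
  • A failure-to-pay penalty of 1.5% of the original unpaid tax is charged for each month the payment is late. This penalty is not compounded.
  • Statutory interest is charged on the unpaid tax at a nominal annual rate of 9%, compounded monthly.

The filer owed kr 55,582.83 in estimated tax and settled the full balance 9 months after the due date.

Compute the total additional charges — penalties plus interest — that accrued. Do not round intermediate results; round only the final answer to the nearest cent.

Failure-to-file penalty: 4.5% × kr 55,582.83 = kr 2,501.23…
Failure-to-pay penalty = 1.5% × kr 55,582.83 × 9 mo = kr 7,503.68…
Interest (9%/yr ÷ 12 = 0.75%/month): kr 55,582.83 × ((1 + 0.0075)^9 − 1) = kr 3,866.3883…
Penalties + interest = kr 10,004.9094 + kr 3,866.3883… = kr 13,871.30

kr 13,871.30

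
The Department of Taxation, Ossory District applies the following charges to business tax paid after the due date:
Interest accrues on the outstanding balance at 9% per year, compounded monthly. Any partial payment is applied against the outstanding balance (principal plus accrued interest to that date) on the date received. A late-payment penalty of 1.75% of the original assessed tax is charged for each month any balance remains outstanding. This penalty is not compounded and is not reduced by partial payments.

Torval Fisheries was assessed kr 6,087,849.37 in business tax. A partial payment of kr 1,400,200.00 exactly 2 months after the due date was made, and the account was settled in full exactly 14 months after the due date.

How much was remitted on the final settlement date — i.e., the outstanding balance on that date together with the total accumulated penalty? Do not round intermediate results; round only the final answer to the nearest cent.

kr 6,719,164.85

Monthly rate = 9% ÷ 12 = 0.75%
Balance at month 2: kr 6,087,849.3700 × (1 + 0.0075)^2 = kr 6,179,509.5521…
After kr 1,400,200.00 payment: kr 6,179,509.5521… − kr 1,400,200.00 = kr 4,779,309.5521…
Balance at month 14: kr 4,779,309.5521… × (1 + 0.0075)^12 = kr 5,227,641.7542…
Penalty: 14 × 1.75% × kr 6,087,849.37 = kr 1,491,523.10…
Final settlement = outstanding balance + penalty = kr 5,227,641.7542… + kr 1,491,523.10… = kr 6,719,164.85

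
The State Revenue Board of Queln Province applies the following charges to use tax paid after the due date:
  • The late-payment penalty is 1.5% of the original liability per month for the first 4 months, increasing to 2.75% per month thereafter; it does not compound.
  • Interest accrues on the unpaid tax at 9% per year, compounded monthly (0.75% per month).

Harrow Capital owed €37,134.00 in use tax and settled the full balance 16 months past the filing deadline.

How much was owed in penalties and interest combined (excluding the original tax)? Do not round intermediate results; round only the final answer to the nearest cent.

Penalty, months 1–4: 4 × 1.5% × €37,134.00 = €2,228.04
Penalty, months 5–16: 12 × 2.75% × €37,134.00 = €12,254.22
Interest: €37,134.00 × ((1 + 0.0075)^16 − 1) = €37,134.00 × 0.1269921… = €4,715.7251…
Penalties + interest = €14,482.2600 + €4,715.7251… = €19,197.99

€19,197.99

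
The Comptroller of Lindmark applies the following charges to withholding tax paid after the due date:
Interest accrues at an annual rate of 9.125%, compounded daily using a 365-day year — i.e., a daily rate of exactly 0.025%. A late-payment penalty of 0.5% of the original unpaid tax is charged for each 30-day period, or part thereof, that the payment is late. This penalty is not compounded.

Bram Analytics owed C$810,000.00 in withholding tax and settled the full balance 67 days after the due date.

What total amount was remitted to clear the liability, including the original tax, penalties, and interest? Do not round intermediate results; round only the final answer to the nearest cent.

Penalty periods: ⌈67/30⌉ = 3; penalty = 3 × 0.5% × C$810,000.00 = C$12,150.00
Interest: C$810,000.00 × ((1 + 0.00025)^67 − 1) = C$810,000.00 × 0.01688894… = C$13,680.0406…
Total = C$810,000.00 + C$12,150.0000 + C$13,680.0406… = C$835,830.04

C$835,830.04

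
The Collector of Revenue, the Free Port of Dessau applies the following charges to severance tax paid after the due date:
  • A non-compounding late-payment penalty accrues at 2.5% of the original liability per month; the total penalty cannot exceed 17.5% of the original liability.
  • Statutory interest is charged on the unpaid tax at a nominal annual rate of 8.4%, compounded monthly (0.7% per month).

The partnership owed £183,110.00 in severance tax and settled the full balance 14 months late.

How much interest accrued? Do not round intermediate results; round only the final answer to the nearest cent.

£18,784.58

Interest: £183,110.00 × ((1 + 0.007)^14 − 1) = £183,110.00 × 0.1025863… = £18,784.5755…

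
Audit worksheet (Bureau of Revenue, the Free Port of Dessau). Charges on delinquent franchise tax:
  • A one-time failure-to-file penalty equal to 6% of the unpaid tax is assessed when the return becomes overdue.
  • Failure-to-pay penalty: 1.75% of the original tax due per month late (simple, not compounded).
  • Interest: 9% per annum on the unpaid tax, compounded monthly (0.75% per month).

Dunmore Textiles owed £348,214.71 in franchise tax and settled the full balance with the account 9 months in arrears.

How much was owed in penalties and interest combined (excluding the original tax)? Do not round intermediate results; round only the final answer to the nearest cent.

Failure-to-file penalty: 6% × £348,214.71 = £20,892.88…
Failure-to-pay penalty = 1.75% × £348,214.71 × 9 mo = £54,843.82…
Interest: £348,214.71 × ((1 + 0.0075)^9 − 1) = £348,214.71 × 0.0695608… = £24,222.1074…
Penalties + interest = £75,736.6994… + £24,222.1074… = £99,958.81

£99,958.81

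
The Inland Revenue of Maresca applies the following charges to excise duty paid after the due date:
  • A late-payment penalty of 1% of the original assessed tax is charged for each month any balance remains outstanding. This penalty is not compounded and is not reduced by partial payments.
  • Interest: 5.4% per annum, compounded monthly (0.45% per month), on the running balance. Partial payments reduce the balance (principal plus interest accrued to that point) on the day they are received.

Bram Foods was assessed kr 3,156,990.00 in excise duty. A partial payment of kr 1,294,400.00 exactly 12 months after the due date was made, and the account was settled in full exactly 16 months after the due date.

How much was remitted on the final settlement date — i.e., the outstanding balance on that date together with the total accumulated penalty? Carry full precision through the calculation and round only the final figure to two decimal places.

Balance at month 12: kr 3,156,990.0000 × (1 + 0.0045)^12 = kr 3,331,750.7123…
After kr 1,294,400.00 payment: kr 3,331,750.7123… − kr 1,294,400.00 = kr 2,037,350.7123…
Balance at month 16: kr 2,037,350.7123… × (1 + 0.0045)^4 = kr 2,074,271.3067…
Penalty: 16 × 1% × kr 3,156,990.00 = kr 505,118.40
Final settlement = outstanding balance + penalty = kr 2,074,271.3067… + kr 505,118.40 = kr 2,579,389.71

kr 2,579,389.71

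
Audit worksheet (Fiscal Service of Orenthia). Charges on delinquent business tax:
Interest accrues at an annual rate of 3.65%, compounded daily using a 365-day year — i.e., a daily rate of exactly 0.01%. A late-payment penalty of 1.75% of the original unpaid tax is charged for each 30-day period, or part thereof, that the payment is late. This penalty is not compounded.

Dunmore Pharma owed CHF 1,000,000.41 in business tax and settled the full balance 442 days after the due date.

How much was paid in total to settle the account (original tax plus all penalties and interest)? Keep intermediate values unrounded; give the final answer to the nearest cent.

CHF 1,307,689.60

Penalty periods: ⌈442/30⌉ = 15; penalty = 15 × 1.75% × CHF 1,000,000.41 = CHF 262,500.11…
Interest: CHF 1,000,000.41 × ((1 + 0.0001)^442 − 1) = CHF 1,000,000.41 × 0.04518906… = CHF 45,189.0811…
Total = CHF 1,000,000.41 + CHF 262,500.1076… + CHF 45,189.0811… = CHF 1,307,689.60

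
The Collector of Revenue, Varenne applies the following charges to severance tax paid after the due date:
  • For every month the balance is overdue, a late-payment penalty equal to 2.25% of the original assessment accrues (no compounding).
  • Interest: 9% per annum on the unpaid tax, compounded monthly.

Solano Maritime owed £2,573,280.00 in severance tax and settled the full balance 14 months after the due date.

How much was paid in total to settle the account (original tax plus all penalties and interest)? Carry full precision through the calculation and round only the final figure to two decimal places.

Late-payment penalty = 2.25% × £2,573,280.00 × 14 mo = £810,583.20
Interest (9%/yr ÷ 12 = 0.75%/month): £2,573,280.00 × ((1 + 0.0075)^14 − 1) = £283,769.8101…
Total = £2,573,280.00 + £810,583.2000 + £283,769.8101… = £3,667,633.01

£3,667,633.01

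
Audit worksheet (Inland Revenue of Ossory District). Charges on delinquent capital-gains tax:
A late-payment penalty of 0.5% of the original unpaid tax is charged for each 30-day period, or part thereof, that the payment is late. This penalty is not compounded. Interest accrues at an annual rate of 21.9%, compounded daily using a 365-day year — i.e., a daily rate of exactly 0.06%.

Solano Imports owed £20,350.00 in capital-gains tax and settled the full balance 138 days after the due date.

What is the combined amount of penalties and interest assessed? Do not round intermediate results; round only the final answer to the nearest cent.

Penalty periods: ⌈138/30⌉ = 5; penalty = 5 × 0.5% × £20,350.00 = £508.75
Interest: £20,350.00 × ((1 + 0.0006)^138 − 1) = £20,350.00 × 0.08629755… = £1,756.1551…
Penalties + interest = £508.7500 + £1,756.1551… = £2,264.91

£2,264.91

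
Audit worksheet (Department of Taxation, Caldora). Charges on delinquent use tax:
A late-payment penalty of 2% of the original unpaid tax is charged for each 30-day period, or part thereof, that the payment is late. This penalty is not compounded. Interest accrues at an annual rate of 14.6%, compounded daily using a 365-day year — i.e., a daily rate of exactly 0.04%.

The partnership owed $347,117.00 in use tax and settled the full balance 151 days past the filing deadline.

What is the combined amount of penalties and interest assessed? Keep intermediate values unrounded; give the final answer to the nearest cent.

$63,261.57

Penalty periods: ⌈151/30⌉ = 6; penalty = 6 × 2% × $347,117.00 = $41,654.04
Interest: $347,117.00 × ((1 + 0.0004)^151 − 1) = $347,117.00 × 0.06224854… = $21,607.5256…
Penalties + interest = $41,654.0400 + $21,607.5256… = $63,261.57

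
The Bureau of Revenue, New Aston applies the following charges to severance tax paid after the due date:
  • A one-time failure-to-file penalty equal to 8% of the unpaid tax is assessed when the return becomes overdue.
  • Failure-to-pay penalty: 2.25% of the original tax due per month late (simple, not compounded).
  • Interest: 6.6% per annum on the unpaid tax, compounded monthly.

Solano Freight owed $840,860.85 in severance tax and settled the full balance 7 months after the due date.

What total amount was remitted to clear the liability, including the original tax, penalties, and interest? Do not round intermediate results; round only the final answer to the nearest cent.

Failure-to-file penalty: 8% × $840,860.85 = $67,268.87…
Failure-to-pay penalty = 2.25% × $840,860.85 × 7 mo = $132,435.58…
Interest (6.6%/yr ÷ 12 = 0.55%/month): $840,860.85 × ((1 + 0.0055)^7 − 1) = $32,912.2230…
Total = $840,860.85 + $199,704.4519… + $32,912.2230… = $1,073,477.52

$1,073,477.52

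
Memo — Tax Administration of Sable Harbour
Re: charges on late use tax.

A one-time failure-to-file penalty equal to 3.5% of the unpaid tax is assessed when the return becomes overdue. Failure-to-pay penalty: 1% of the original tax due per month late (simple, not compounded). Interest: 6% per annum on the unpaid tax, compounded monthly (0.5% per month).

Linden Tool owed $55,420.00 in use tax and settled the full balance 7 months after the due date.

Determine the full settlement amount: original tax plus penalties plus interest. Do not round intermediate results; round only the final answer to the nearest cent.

$63,208.14

Failure-to-file penalty: 3.5% × $55,420.00 = $1,939.70
Failure-to-pay penalty: 7 × 1% × $55,420.00 = $3,879.40
Interest: $55,420.00 × ((1 + 0.005)^7 − 1) = $55,420.00 × 0.0355294… = $1,969.0392…
Total = $55,420.00 + $5,819.1000 + $1,969.0392… = $63,208.14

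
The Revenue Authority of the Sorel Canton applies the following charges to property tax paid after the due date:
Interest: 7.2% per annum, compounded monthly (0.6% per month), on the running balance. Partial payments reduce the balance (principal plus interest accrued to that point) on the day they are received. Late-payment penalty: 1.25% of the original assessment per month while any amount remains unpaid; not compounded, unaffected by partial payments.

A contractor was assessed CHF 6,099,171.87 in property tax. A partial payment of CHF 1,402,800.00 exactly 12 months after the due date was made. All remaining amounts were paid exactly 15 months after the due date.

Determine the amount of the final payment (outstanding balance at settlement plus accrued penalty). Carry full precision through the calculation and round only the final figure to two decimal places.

Balance at month 12: CHF 6,099,171.8700 × (1 + 0.006)^12 = CHF 6,553,097.6602…
After CHF 1,402,800.00 payment: CHF 6,553,097.6602… − CHF 1,402,800.00 = CHF 5,150,297.6602…
Balance at month 15: CHF 5,150,297.6602… × (1 + 0.006)^3 = CHF 5,243,560.3627…
Penalty: 15 × 1.25% × CHF 6,099,171.87 = CHF 1,143,594.73…
Final settlement = outstanding balance + penalty = CHF 5,243,560.3627… + CHF 1,143,594.73… = CHF 6,387,155.09

CHF 6,387,155.09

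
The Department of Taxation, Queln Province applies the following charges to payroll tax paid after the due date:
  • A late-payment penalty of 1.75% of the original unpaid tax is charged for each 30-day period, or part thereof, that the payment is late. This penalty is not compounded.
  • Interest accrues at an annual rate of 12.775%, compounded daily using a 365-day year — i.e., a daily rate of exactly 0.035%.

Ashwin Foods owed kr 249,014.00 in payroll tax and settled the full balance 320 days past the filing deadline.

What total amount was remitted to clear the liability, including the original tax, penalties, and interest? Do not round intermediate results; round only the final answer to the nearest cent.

kr 326,455.10

Penalty periods: ⌈320/30⌉ = 11; penalty = 11 × 1.75% × kr 249,014.00 = kr 47,935.20…
Interest: kr 249,014.00 × ((1 + 0.00035)^320 − 1) = kr 249,014.00 × 0.11849094… = kr 29,505.9037…
Total = kr 249,014.00 + kr 47,935.1950 + kr 29,505.9037… = kr 326,455.10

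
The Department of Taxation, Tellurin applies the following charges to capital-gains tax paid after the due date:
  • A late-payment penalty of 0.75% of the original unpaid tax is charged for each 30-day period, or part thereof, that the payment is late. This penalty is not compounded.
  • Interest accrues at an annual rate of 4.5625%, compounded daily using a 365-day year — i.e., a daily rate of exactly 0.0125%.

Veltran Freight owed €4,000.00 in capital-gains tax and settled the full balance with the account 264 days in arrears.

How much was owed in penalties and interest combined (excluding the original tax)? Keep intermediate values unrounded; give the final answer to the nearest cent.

Penalty periods: ⌈264/30⌉ = 9; penalty = 9 × 0.75% × €4,000.00 = €270.00
Interest: €4,000.00 × ((1 + 0.000125)^264 − 1) = €4,000.00 × 0.03354841… = €134.1936…
Penalties + interest = €270.0000 + €134.1936… = €404.19

€404.19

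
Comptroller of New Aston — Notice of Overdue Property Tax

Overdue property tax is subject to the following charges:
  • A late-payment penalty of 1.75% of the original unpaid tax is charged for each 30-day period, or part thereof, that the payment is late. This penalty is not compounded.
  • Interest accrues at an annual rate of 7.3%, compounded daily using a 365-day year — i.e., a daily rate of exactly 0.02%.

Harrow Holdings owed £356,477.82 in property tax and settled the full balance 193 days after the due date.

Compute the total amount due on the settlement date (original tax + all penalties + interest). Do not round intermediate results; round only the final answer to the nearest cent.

Penalty periods: ⌈193/30⌉ = 7; penalty = 7 × 1.75% × £356,477.82 = £43,668.53…
Interest: £356,477.82 × ((1 + 0.0002)^193 − 1) = £356,477.82 × 0.03935065… = £14,027.6330…
Total = £356,477.82 + £43,668.5330… + £14,027.6330… = £414,173.99

£414,173.99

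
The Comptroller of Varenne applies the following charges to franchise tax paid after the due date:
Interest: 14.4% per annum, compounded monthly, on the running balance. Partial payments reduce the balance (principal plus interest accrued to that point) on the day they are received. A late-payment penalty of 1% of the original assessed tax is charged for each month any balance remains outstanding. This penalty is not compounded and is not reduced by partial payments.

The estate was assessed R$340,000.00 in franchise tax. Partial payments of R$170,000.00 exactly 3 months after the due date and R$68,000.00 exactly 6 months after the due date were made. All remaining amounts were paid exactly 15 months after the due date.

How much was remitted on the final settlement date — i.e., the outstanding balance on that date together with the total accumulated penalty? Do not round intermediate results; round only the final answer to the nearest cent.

R$185,749.36

Monthly rate = 14.4% ÷ 12 = 1.2%
Balance at month 3: R$340,000.0000 × (1 + 0.012)^3 = R$352,387.4675…
After R$170,000.00 payment: R$352,387.4675… − R$170,000.00 = R$182,387.4675…
Balance at month 6: R$182,387.4675… × (1 + 0.012)^3 = R$189,032.5229…
After R$68,000.00 payment: R$189,032.5229… − R$68,000.00 = R$121,032.5229…
Balance at month 15: R$121,032.5229… × (1 + 0.012)^9 = R$134,749.3561…
Penalty: 15 × 1% × R$340,000.00 = R$51,000.00
Final settlement = outstanding balance + penalty = R$134,749.3561… + R$51,000.00 = R$185,749.36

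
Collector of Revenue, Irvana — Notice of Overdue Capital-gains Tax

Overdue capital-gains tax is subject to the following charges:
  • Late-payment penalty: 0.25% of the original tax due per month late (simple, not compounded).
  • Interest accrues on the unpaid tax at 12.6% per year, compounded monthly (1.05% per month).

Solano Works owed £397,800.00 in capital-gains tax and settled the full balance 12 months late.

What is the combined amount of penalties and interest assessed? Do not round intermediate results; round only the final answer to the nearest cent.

Late-payment penalty = 0.25% × £397,800.00 × 12 mo = £11,934.00
Interest: £397,800.00 × ((1 + 0.0105)^12 − 1) = £397,800.00 × 0.1335373… = £53,121.1366…
Penalties + interest = £11,934.0000 + £53,121.1366… = £65,055.14

£65,055.14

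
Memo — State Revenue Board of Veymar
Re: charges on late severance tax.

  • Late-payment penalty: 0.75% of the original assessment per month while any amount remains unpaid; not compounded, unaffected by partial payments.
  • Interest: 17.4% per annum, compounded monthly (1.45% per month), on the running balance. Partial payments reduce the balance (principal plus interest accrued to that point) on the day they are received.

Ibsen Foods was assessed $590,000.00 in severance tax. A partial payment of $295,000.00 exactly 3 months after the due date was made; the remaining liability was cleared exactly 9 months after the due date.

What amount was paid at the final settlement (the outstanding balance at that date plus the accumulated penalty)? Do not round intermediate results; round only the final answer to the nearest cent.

$389,826.59

Balance at month 3: $590,000.0000 × (1 + 0.0145)^3 = $616,038.9412…
After $295,000.00 payment: $616,038.9412… − $295,000.00 = $321,038.9412…
Balance at month 9: $321,038.9412… × (1 + 0.0145)^6 = $350,001.5943…
Penalty: 9 × 0.75% × $590,000.00 = $39,825.00
Final settlement = outstanding balance + penalty = $350,001.5943… + $39,825.00 = $389,826.59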